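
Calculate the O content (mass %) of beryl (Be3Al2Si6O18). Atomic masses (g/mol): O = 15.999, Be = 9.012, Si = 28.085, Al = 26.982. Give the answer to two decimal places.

Molar mass of Be3Al2Si6O18: 3*9.012 + 2*26.982 + 6*28.085 + 18*15.999 = 537.492 g/mol.
Mass of O per formula unit: 18 × 15.999 = 287.982 g.
Weight fraction O = 287.982 / 537.492 = 0.5358.

53.58 mass %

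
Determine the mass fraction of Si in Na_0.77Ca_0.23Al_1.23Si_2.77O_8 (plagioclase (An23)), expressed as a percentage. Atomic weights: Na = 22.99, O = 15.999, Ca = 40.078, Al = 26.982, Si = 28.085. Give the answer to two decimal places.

Molar mass of Na_0.77Ca_0.23Al_1.23Si_2.77O_8: 0.77·22.99 + 0.23·40.078 + 1.23·26.982 + 2.77·28.085 + 8·15.999 = 265.896 g/mol.
Mass of Si per formula unit: 2.77 × 28.085 = 77.795 g.
Weight fraction Si = 77.795 / 265.896 = 0.2926.

29.26 wt%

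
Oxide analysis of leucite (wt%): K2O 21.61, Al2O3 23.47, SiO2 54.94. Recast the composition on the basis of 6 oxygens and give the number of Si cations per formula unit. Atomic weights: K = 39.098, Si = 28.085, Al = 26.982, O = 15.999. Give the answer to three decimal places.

1.996 Si apfu

21.61 wt% K2O ÷ 94.195 g/mol = 0.22942 mol, giving 0.45884 K and 0.22942 O.
23.47 wt% Al2O3 ÷ 101.961 g/mol = 0.23019 mol, giving 0.46038 Al and 0.69057 O.
54.94 wt% SiO2 ÷ 60.083 g/mol = 0.91440 mol, giving 0.91440 Si and 1.82880 O.
Oxygen sums to 2.74879; scaling by 6/2.74879 = 2.18278 puts the formula on 6 O.
Si: 0.91440 × 2.18278 = 1.996 atoms per formula unit.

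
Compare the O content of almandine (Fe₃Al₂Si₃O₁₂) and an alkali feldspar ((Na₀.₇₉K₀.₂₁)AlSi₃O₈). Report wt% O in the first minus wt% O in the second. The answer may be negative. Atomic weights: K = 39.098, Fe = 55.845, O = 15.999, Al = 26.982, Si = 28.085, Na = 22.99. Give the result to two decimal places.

-9.62 percentage points

O in Fe₃Al₂Si₃O₁₂: molar mass 497.742 g/mol; 12×15.999 = 191.988 g → 38.57 wt%.
O in (Na₀.₇₉K₀.₂₁)AlSi₃O₈: molar mass 265.602 g/mol; 8×15.999 = 127.992 g → 48.19 wt%.
Difference = 38.57 − 48.19 = -9.62 percentage points.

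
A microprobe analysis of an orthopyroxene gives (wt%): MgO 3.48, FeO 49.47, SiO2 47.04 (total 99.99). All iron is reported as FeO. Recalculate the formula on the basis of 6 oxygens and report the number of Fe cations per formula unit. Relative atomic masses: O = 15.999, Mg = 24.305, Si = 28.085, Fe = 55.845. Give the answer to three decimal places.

1.765 Fe apfu

3.48 wt% MgO ÷ 40.304 g/mol = 0.08634 mol, giving 0.08634 Mg and 0.08634 O.
49.47 wt% FeO ÷ 71.844 g/mol = 0.68858 mol, giving 0.68858 Fe and 0.68858 O.
47.04 wt% SiO2 ÷ 60.083 g/mol = 0.78292 mol, giving 0.78292 Si and 1.56584 O.
Oxygen sums to 2.34076; scaling by 6/2.34076 = 2.56327 puts the formula on 6 O.
Fe: 0.68858 × 2.56327 = 1.765 atoms per formula unit.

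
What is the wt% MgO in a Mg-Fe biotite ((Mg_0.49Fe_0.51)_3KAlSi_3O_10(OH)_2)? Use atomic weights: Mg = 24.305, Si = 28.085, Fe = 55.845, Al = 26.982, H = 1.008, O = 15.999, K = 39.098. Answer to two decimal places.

12.73 wt%

M((Mg_0.49Fe_0.51)_3KAlSi_3O_10(OH)_2) = 465.510 g/mol; M(MgO) = 40.304 g/mol.
Moles MgO per formula unit = 1.47 Mg ÷ 1 = 1.4700.
MgO fraction = (1.4700 × 40.304) / 465.510 = 59.247/465.510 = 0.1273.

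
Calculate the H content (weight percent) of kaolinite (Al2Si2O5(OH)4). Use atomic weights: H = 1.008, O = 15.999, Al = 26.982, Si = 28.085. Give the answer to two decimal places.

1.56 weight percent

Formula mass = 2·26.982 + 2·28.085 + 9·15.999 + 4·1.008 = 258.157 g/mol, of which 4.032 g is H.
So H makes up 4.032/258.157 = 0.0156 of the mass, i.e. 1.56%.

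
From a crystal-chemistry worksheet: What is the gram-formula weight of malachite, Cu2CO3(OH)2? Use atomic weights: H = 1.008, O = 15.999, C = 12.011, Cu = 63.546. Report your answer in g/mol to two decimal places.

221.11 g/mol

The formula mass is the sum 2*63.546 + 1*12.011 + 5*15.999 + 2*1.008.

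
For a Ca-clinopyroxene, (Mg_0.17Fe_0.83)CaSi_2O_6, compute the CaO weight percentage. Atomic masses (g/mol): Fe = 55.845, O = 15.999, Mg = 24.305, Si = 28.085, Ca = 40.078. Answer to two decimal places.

23.10 wt%

Molar mass of (Mg_0.17Fe_0.83)CaSi_2O_6 = 0.17*24.305 + 0.83*55.845 + 1*40.078 + 2*28.085 + 6*15.999 = 242.725 g/mol.
Each formula unit contains 1 Ca, equivalent to 1/1 = 1.0000 mol CaO.
M(CaO) = 1×40.078 + 1×15.999 = 56.077 g/mol.
Mass of CaO per formula unit = 1.0000 × 56.077 = 56.077 g.
CaO wt% = 56.077 / 242.725 × 100 = 23.10%.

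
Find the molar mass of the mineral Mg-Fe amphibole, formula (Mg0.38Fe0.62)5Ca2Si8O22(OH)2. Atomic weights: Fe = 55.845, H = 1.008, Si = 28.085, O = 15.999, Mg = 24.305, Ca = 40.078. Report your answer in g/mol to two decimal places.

910.13 g/mol

The formula mass is the sum 1.90·24.305 + 3.10·55.845 + 2·40.078 + 8·28.085 + 24·15.999 + 2·1.008.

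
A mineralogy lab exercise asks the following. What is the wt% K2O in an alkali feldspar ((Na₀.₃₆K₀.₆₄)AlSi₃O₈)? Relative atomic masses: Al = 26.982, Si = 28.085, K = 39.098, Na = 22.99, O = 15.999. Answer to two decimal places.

Molar mass of (Na₀.₃₆K₀.₆₄)AlSi₃O₈ = 0.36×22.99 + 0.64×39.098 + 1×26.982 + 3×28.085 + 8×15.999 = 272.528 g/mol.
Each formula unit contains 0.64 K, equivalent to 0.64/2 = 0.3200 mol K2O.
M(K2O) = 2×39.098 + 1×15.999 = 94.195 g/mol.
Mass of K2O per formula unit = 0.3200 × 94.195 = 30.142 g.
K2O wt% = 30.142 / 272.528 × 100 = 11.06%.

11.06 wt%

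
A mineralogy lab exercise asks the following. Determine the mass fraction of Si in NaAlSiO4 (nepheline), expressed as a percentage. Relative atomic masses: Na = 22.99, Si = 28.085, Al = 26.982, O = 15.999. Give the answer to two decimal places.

19.77 weight percent

Molar mass of NaAlSiO4: 1*22.99 + 1*26.982 + 1*28.085 + 4*15.999 = 142.053 g/mol.
Mass of Si per formula unit: 1 × 28.085 = 28.085 g.
Weight fraction Si = 28.085 / 142.053 = 0.1977.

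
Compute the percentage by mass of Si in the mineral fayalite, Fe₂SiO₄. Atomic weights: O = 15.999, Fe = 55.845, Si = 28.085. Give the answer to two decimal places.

13.78 weight percent

Formula mass = 2*55.845 + 1*28.085 + 4*15.999 = 203.771 g/mol, of which 28.085 g is Si.
So Si makes up 28.085/203.771 = 0.1378 of the mass, i.e. 13.78%.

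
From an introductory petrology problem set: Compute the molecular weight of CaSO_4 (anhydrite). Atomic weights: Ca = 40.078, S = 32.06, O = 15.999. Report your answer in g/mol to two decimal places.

136.13 g/mol

Ca: 1 × 40.078 = 40.0780
S: 1 × 32.06 = 32.0600
O: 4 × 15.999 = 63.9960
Summing the contributions gives the formula mass.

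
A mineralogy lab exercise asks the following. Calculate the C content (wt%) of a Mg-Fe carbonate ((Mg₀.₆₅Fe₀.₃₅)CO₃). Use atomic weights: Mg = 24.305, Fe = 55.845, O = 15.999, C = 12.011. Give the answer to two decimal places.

M((Mg₀.₆₅Fe₀.₃₅)CO₃) = 95.352 g/mol.
C contributes 1 × 12.011 = 12.011 g per mole.
12.011/95.352 = 0.1260 → 12.60%.

12.60 wt%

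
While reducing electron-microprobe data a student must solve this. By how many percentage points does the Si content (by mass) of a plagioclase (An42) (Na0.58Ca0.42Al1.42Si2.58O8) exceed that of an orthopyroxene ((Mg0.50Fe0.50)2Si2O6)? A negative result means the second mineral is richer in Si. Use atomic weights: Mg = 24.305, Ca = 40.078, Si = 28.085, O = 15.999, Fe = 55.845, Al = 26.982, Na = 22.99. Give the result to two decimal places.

First mineral: 72.459 g Si in 268.933 g formula = 26.94 wt% Si.
Second mineral: 56.170 g Si in 232.314 g formula = 24.18 wt% Si.
26.94% − 24.18% gives a difference of 2.76 percentage points.

2.76 percentage points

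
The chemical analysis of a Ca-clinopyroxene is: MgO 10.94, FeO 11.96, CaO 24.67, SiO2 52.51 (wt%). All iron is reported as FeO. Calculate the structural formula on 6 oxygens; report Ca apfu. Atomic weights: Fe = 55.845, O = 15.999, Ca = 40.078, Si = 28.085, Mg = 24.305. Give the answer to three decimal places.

10.94 wt% MgO ÷ 40.304 g/mol = 0.27144 mol, giving 0.27144 Mg and 0.27144 O.
11.96 wt% FeO ÷ 71.844 g/mol = 0.16647 mol, giving 0.16647 Fe and 0.16647 O.
24.67 wt% CaO ÷ 56.077 g/mol = 0.43993 mol, giving 0.43993 Ca and 0.43993 O.
52.51 wt% SiO2 ÷ 60.083 g/mol = 0.87396 mol, giving 0.87396 Si and 1.74792 O.
Oxygen sums to 2.62576; scaling by 6/2.62576 = 2.28505 puts the formula on 6 O.
Ca: 0.43993 × 2.28505 = 1.005 atoms per formula unit.

1.005 Ca apfu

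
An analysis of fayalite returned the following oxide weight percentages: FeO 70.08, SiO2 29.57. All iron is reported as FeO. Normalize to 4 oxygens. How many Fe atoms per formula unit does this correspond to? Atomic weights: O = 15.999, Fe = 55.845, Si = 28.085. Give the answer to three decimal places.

1.991 Fe apfu

70.08 wt% FeO ÷ 71.844 g/mol = 0.97545 mol, giving 0.97545 Fe and 0.97545 O.
29.57 wt% SiO2 ÷ 60.083 g/mol = 0.49215 mol, giving 0.49215 Si and 0.98430 O.
Oxygen sums to 1.95975; scaling by 4/1.95975 = 2.04108 puts the formula on 4 O.
Fe: 0.97545 × 2.04108 = 1.991 atoms per formula unit.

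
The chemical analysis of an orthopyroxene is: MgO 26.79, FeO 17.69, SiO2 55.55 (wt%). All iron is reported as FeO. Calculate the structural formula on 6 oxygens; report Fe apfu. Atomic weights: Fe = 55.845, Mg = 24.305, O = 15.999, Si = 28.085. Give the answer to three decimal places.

MgO (M=40.304): mol = 0.66470; Mg = 0.66470, O = 0.66470.
FeO (M=71.844): mol = 0.24623; Fe = 0.24623, O = 0.24623.
SiO2 (M=60.083): mol = 0.92455; Si = 0.92455, O = 1.84910.
ΣO = 2.76003; factor = 6/ΣO = 2.17389.
Fe apfu = 0.24623 × 2.17389 = 0.535.

0.535 Fe apfu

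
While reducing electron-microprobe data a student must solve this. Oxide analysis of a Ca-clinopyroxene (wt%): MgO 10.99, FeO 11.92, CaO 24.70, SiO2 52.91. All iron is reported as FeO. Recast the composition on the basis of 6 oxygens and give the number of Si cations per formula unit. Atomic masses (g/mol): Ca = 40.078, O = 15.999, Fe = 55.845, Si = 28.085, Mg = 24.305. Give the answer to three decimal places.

MgO: 10.99/40.304 = 0.27268 mol → 0.27268 mol Mg, 0.27268 mol O.
FeO: 11.92/71.844 = 0.16592 mol → 0.16592 mol Fe, 0.16592 mol O.
CaO: 24.70/56.077 = 0.44047 mol → 0.44047 mol Ca, 0.44047 mol O.
SiO2: 52.91/60.083 = 0.88062 mol → 0.88062 mol Si, 1.76124 mol O.
Total oxygen = 2.64031 mol. Normalization factor = 6/2.64031 = 2.27246.
Si per 6 O = 0.88062 × 2.27246 = 2.001.

2.001 Si apfu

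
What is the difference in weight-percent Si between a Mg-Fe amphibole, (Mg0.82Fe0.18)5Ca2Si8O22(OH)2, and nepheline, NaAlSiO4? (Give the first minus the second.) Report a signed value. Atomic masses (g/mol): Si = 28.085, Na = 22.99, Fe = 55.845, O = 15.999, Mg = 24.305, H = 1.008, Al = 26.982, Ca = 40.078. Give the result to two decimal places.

M((Mg0.82Fe0.18)5Ca2Si8O22(OH)2) = 840.739 g/mol, so wt% Si = 224.680/840.739 × 100 = 26.72%.
M(NaAlSiO4) = 142.053 g/mol, so wt% Si = 28.085/142.053 × 100 = 19.77%.
26.72 − 19.77 = 6.95 pp.

6.95 percentage points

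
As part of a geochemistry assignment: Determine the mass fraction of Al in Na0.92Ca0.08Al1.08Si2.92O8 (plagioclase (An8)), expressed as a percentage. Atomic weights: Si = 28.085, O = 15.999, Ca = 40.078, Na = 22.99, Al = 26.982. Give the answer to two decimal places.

11.06 weight percent

Formula mass = 0.92×22.99 + 0.08×40.078 + 1.08×26.982 + 2.92×28.085 + 8×15.999 = 263.498 g/mol, of which 29.141 g is Al.
So Al makes up 29.141/263.498 = 0.1106 of the mass, i.e. 11.06%.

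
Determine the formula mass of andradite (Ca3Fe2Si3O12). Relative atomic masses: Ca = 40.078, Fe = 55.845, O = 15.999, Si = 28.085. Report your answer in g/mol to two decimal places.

Ca: 3 × 40.078 = 120.2340
Fe: 2 × 55.845 = 111.6900
Si: 3 × 28.085 = 84.2550
O: 12 × 15.999 = 191.9880
Summing the contributions gives the formula mass.

508.17 g/mol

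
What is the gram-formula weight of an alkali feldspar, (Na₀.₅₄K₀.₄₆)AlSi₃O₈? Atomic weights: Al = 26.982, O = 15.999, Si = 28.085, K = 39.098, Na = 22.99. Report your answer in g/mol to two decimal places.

Na: 0.54 × 22.99 = 12.4146
K: 0.46 × 39.098 = 17.9851
Al: 1 × 26.982 = 26.9820
Si: 3 × 28.085 = 84.2550
O: 8 × 15.999 = 127.9920
Summing the contributions gives the formula mass.

269.63 g/mol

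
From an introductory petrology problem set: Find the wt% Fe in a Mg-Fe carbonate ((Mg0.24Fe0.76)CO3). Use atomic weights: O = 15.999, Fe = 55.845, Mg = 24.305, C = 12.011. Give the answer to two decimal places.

39.20 weight percent

M((Mg0.24Fe0.76)CO3) = 108.283 g/mol.
Fe contributes 0.76 × 55.845 = 42.442 g per mole.
42.442/108.283 = 0.3920 → 39.20%.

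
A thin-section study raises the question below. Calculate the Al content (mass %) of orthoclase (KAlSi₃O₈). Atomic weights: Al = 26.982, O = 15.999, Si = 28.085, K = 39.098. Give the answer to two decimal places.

M(KAlSi₃O₈) = 278.327 g/mol.
Al contributes 1 × 26.982 = 26.982 g per mole.
26.982/278.327 = 0.0969 → 9.69%.

9.69 mass %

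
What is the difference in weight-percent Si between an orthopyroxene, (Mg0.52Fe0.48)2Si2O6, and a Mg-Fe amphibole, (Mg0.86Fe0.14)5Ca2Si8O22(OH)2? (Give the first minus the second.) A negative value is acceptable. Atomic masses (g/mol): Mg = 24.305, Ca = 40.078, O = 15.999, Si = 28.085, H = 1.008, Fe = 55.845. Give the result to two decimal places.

-2.62 percentage points

First mineral: 56.170 g Si in 231.052 g formula = 24.31 wt% Si.
Second mineral: 224.680 g Si in 834.431 g formula = 26.93 wt% Si.
24.31% − 26.93% gives a difference of -2.62 percentage points.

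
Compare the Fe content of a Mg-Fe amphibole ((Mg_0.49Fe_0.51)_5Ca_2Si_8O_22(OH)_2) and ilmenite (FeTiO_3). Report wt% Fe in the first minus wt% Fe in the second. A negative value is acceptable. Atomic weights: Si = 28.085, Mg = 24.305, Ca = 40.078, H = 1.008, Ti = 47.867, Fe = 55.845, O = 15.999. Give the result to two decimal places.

-20.86 percentage points

M((Mg_0.49Fe_0.51)_5Ca_2Si_8O_22(OH)_2) = 892.780 g/mol, so wt% Fe = 142.405/892.780 × 100 = 15.95%.
M(FeTiO_3) = 151.709 g/mol, so wt% Fe = 55.845/151.709 × 100 = 36.81%.
15.95 − 36.81 = -20.86 pp.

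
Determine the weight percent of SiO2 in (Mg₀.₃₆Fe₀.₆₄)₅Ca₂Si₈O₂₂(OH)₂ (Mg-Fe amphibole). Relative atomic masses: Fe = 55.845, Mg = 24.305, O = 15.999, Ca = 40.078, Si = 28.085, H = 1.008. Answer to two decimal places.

52.63 wt%

Molar mass of (Mg₀.₃₆Fe₀.₆₄)₅Ca₂Si₈O₂₂(OH)₂ = 1.80·24.305 + 3.20·55.845 + 2·40.078 + 8·28.085 + 24·15.999 + 2·1.008 = 913.281 g/mol.
Each formula unit contains 8 Si, equivalent to 8/1 = 8.0000 mol SiO2.
M(SiO2) = 1×28.085 + 2×15.999 = 60.083 g/mol.
Mass of SiO2 per formula unit = 8.0000 × 60.083 = 480.664 g.
SiO2 wt% = 480.664 / 913.281 × 100 = 52.63%.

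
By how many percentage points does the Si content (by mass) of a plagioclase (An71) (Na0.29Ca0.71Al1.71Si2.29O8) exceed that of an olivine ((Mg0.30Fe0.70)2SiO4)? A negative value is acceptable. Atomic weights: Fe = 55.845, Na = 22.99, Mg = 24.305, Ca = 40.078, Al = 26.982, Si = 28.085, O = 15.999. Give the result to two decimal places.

8.32 percentage points

First mineral: 64.315 g Si in 273.568 g formula = 23.51 wt% Si.
Second mineral: 28.085 g Si in 184.847 g formula = 15.19 wt% Si.
23.51% − 15.19% gives a difference of 8.32 percentage points.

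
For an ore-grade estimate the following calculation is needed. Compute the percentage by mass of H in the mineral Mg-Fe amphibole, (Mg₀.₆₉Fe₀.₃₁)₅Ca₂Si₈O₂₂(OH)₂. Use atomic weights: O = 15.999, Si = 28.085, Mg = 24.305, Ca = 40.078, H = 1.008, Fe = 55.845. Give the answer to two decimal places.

0.23 wt%

Formula mass = 3.45×24.305 + 1.55×55.845 + 2×40.078 + 8×28.085 + 24×15.999 + 2×1.008 = 861.240 g/mol, of which 2.016 g is H.
So H makes up 2.016/861.240 = 0.0023 of the mass, i.e. 0.23%.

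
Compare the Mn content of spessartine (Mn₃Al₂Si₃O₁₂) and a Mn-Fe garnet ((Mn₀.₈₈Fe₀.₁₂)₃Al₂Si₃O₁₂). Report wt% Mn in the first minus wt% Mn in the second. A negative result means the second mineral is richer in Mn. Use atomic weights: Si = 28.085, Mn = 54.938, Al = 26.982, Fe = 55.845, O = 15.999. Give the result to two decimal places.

4.01 percentage points

M(Mn₃Al₂Si₃O₁₂) = 495.021 g/mol, so wt% Mn = 164.814/495.021 × 100 = 33.29%.
M((Mn₀.₈₈Fe₀.₁₂)₃Al₂Si₃O₁₂) = 495.348 g/mol, so wt% Mn = 145.036/495.348 × 100 = 29.28%.
33.29 − 29.28 = 4.01 pp.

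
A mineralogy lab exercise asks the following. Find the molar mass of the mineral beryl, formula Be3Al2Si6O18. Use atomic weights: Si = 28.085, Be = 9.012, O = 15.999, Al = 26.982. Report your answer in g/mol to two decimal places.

537.49 g/mol

Be: 3 × 9.012 = 27.0360
Al: 2 × 26.982 = 53.9640
Si: 6 × 28.085 = 168.5100
O: 18 × 15.999 = 287.9820
Summing the contributions gives the formula mass.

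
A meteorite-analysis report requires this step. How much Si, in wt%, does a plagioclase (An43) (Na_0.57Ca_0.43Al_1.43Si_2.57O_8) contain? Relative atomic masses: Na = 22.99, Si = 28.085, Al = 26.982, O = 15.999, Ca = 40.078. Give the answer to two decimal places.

Formula mass = 0.57*22.99 + 0.43*40.078 + 1.43*26.982 + 2.57*28.085 + 8*15.999 = 269.093 g/mol, of which 72.178 g is Si.
So Si makes up 72.178/269.093 = 0.2682 of the mass, i.e. 26.82%.

26.82 wt%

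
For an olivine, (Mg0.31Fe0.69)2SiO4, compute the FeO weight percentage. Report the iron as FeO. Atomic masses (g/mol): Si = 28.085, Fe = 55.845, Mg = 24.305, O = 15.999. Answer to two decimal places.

53.82 wt%

Molar mass of (Mg0.31Fe0.69)2SiO4 = 0.62×24.305 + 1.38×55.845 + 1×28.085 + 4×15.999 = 184.216 g/mol.
Each formula unit contains 1.38 Fe, equivalent to 1.38/1 = 1.3800 mol FeO.
M(FeO) = 1×55.845 + 1×15.999 = 71.844 g/mol.
Mass of FeO per formula unit = 1.3800 × 71.844 = 99.145 g.
FeO wt% = 99.145 / 184.216 × 100 = 53.82%.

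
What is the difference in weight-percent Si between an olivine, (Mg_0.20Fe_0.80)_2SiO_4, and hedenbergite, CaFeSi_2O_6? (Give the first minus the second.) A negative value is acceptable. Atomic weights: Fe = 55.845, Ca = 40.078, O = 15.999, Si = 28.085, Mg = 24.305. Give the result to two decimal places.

-7.95 percentage points

M((Mg_0.20Fe_0.80)_2SiO_4) = 191.155 g/mol, so wt% Si = 28.085/191.155 × 100 = 14.69%.
M(CaFeSi_2O_6) = 248.087 g/mol, so wt% Si = 56.170/248.087 × 100 = 22.64%.
14.69 − 22.64 = -7.95 pp.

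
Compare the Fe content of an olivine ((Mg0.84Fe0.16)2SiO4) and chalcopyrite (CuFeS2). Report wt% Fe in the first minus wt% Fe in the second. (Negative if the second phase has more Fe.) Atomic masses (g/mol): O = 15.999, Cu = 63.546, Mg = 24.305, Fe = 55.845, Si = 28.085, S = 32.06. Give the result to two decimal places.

M((Mg0.84Fe0.16)2SiO4) = 150.784 g/mol, so wt% Fe = 17.870/150.784 × 100 = 11.85%.
M(CuFeS2) = 183.511 g/mol, so wt% Fe = 55.845/183.511 × 100 = 30.43%.
11.85 − 30.43 = -18.58 pp.

-18.58 percentage points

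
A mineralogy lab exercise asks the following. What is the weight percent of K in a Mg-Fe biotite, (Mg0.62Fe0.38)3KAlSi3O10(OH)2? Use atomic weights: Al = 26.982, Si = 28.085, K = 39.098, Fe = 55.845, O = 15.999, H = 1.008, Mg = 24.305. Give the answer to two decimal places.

8.63 wt%

M((Mg0.62Fe0.38)3KAlSi3O10(OH)2) = 453.210 g/mol.
K contributes 1 × 39.098 = 39.098 g per mole.
39.098/453.210 = 0.0863 → 8.63%.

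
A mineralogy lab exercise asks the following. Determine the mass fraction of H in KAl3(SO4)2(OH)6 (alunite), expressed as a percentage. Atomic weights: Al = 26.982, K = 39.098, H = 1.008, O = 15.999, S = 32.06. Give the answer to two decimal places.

1.46 wt%

M(KAl3(SO4)2(OH)6) = 414.198 g/mol.
H contributes 6 × 1.008 = 6.048 g per mole.
6.048/414.198 = 0.0146 → 1.46%.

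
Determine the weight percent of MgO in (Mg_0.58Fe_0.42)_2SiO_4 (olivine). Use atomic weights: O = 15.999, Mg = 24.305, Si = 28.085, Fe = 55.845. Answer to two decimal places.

27.96 wt%

Molar mass of (Mg_0.58Fe_0.42)_2SiO_4 = 1.16*24.305 + 0.84*55.845 + 1*28.085 + 4*15.999 = 167.185 g/mol.
Each formula unit contains 1.16 Mg, equivalent to 1.16/1 = 1.1600 mol MgO.
M(MgO) = 1×24.305 + 1×15.999 = 40.304 g/mol.
Mass of MgO per formula unit = 1.1600 × 40.304 = 46.753 g.
MgO wt% = 46.753 / 167.185 × 100 = 27.96%.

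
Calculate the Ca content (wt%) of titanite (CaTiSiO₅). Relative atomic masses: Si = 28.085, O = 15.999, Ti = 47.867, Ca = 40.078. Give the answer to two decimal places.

20.45 wt%

Molar mass of CaTiSiO₅: 1×40.078 + 1×47.867 + 1×28.085 + 5×15.999 = 196.025 g/mol.
Mass of Ca per formula unit: 1 × 40.078 = 40.078 g.
Weight fraction Ca = 40.078 / 196.025 = 0.2045.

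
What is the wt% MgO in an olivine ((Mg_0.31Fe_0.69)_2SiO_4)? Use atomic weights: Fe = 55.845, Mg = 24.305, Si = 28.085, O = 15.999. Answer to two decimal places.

13.56 wt%

Molar mass of (Mg_0.31Fe_0.69)_2SiO_4 = 0.62*24.305 + 1.38*55.845 + 1*28.085 + 4*15.999 = 184.216 g/mol.
Each formula unit contains 0.62 Mg, equivalent to 0.62/1 = 0.6200 mol MgO.
M(MgO) = 1×24.305 + 1×15.999 = 40.304 g/mol.
Mass of MgO per formula unit = 0.6200 × 40.304 = 24.988 g.
MgO wt% = 24.988 / 184.216 × 100 = 13.56%.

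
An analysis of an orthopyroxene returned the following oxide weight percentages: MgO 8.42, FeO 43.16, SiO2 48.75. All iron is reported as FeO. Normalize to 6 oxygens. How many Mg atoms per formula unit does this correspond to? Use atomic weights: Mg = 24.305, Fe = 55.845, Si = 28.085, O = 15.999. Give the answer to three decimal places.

0.515 Mg apfu

MgO (M=40.304): mol = 0.20891; Mg = 0.20891, O = 0.20891.
FeO (M=71.844): mol = 0.60075; Fe = 0.60075, O = 0.60075.
SiO2 (M=60.083): mol = 0.81138; Si = 0.81138, O = 1.62276.
ΣO = 2.43242; factor = 6/ΣO = 2.46668.
Mg apfu = 0.20891 × 2.46668 = 0.515.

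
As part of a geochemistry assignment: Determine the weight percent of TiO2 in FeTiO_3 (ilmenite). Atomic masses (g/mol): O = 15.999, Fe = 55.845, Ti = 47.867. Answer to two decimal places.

52.64 wt%

Formula mass = 151.709 g/mol.
1 Ti → 1.0000 mol TiO2 per formula unit; M(TiO2) = 79.865, so TiO2 mass = 79.865 g.
79.865/151.709 × 100 = 52.64 wt%.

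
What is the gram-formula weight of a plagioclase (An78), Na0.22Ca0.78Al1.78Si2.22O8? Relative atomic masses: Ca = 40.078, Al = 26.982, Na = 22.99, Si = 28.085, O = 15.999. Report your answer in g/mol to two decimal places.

274.69 g/mol

The formula mass is the sum 0.22·22.99 + 0.78·40.078 + 1.78·26.982 + 2.22·28.085 + 8·15.999.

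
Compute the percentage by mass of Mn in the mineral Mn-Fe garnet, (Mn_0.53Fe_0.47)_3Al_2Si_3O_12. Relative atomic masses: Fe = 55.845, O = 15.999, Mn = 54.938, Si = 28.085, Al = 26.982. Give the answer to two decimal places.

17.60 wt%

Molar mass of (Mn_0.53Fe_0.47)_3Al_2Si_3O_12: 1.59*54.938 + 1.41*55.845 + 2*26.982 + 3*28.085 + 12*15.999 = 496.300 g/mol.
Mass of Mn per formula unit: 1.59 × 54.938 = 87.351 g.
Weight fraction Mn = 87.351 / 496.300 = 0.1760.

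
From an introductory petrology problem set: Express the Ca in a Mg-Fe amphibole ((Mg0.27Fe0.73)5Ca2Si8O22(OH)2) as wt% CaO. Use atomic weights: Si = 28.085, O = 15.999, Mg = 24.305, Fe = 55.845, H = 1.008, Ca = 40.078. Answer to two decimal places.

12.09 wt%

Molar mass of (Mg0.27Fe0.73)5Ca2Si8O22(OH)2 = 1.35·24.305 + 3.65·55.845 + 2·40.078 + 8·28.085 + 24·15.999 + 2·1.008 = 927.474 g/mol.
Each formula unit contains 2 Ca, equivalent to 2/1 = 2.0000 mol CaO.
M(CaO) = 1×40.078 + 1×15.999 = 56.077 g/mol.
Mass of CaO per formula unit = 2.0000 × 56.077 = 112.154 g.
CaO wt% = 112.154 / 927.474 × 100 = 12.09%.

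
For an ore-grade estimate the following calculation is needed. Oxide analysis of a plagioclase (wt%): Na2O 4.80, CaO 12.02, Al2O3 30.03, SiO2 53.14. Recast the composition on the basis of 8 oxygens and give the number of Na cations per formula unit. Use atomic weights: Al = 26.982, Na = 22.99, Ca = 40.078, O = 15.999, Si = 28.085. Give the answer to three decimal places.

Na2O (M=61.979): mol = 0.07745; Na = 0.15490, O = 0.07745.
CaO (M=56.077): mol = 0.21435; Ca = 0.21435, O = 0.21435.
Al2O3 (M=101.961): mol = 0.29452; Al = 0.58904, O = 0.88356.
SiO2 (M=60.083): mol = 0.88444; Si = 0.88444, O = 1.76888.
ΣO = 2.94424; factor = 8/ΣO = 2.71717.
Na apfu = 0.15490 × 2.71717 = 0.421.

0.421 Na apfu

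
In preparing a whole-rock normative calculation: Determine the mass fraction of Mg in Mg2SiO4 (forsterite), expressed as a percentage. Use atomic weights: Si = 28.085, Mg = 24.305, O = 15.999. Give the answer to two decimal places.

Formula mass = 2·24.305 + 1·28.085 + 4·15.999 = 140.691 g/mol, of which 48.610 g is Mg.
So Mg makes up 48.610/140.691 = 0.3455 of the mass, i.e. 34.55%.

34.55 mass %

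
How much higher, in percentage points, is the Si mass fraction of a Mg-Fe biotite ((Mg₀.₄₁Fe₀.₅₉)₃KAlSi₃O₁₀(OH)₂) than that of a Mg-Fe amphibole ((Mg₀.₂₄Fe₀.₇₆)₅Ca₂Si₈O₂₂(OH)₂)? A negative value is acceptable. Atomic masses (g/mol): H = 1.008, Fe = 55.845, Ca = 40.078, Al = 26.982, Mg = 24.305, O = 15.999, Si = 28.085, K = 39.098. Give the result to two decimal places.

-6.29 percentage points

First mineral: 84.255 g Si in 473.080 g formula = 17.81 wt% Si.
Second mineral: 224.680 g Si in 932.205 g formula = 24.10 wt% Si.
17.81% − 24.10% gives a difference of -6.29 percentage points.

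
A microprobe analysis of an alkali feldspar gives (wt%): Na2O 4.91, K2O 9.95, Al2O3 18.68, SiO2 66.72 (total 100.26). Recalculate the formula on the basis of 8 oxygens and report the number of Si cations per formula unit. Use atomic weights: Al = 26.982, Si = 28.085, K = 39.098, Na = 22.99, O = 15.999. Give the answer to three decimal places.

Na2O (M=61.979): mol = 0.07922; Na = 0.15844, O = 0.07922.
K2O (M=94.195): mol = 0.10563; K = 0.21126, O = 0.10563.
Al2O3 (M=101.961): mol = 0.18321; Al = 0.36642, O = 0.54963.
SiO2 (M=60.083): mol = 1.11046; Si = 1.11046, O = 2.22092.
ΣO = 2.95540; factor = 8/ΣO = 2.70691.
Si apfu = 1.11046 × 2.70691 = 3.006.

3.006 Si apfu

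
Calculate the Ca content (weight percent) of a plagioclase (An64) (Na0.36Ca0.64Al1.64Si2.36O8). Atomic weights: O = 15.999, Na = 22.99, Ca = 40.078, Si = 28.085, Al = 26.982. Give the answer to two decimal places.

Formula mass = 0.36×22.99 + 0.64×40.078 + 1.64×26.982 + 2.36×28.085 + 8×15.999 = 272.449 g/mol, of which 25.650 g is Ca.
So Ca makes up 25.650/272.449 = 0.0941 of the mass, i.e. 9.41%.

9.41 weight percent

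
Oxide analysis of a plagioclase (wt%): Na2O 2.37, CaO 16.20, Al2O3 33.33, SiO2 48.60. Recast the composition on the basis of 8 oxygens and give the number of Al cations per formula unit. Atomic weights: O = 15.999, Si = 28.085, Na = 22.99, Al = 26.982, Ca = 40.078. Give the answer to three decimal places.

Na2O: 2.37/61.979 = 0.03824 mol → 0.07648 mol Na, 0.03824 mol O.
CaO: 16.20/56.077 = 0.28889 mol → 0.28889 mol Ca, 0.28889 mol O.
Al2O3: 33.33/101.961 = 0.32689 mol → 0.65378 mol Al, 0.98067 mol O.
SiO2: 48.60/60.083 = 0.80888 mol → 0.80888 mol Si, 1.61776 mol O.
Total oxygen = 2.92556 mol. Normalization factor = 8/2.92556 = 2.73452.
Al per 8 O = 0.65378 × 2.73452 = 1.788.

1.788 Al apfu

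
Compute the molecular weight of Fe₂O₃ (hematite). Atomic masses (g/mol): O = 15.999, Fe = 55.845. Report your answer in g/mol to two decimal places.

159.69 g/mol

M = 2*55.845 + 3*15.999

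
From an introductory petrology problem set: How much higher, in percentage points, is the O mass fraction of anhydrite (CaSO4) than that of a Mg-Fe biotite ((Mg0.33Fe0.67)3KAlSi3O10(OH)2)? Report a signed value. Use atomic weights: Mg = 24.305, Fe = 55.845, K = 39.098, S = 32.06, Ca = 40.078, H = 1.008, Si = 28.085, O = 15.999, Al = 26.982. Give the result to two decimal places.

M(CaSO4) = 136.134 g/mol, so wt% O = 63.996/136.134 × 100 = 47.01%.
M((Mg0.33Fe0.67)3KAlSi3O10(OH)2) = 480.649 g/mol, so wt% O = 191.988/480.649 × 100 = 39.94%.
47.01 − 39.94 = 7.07 pp.

7.07 percentage points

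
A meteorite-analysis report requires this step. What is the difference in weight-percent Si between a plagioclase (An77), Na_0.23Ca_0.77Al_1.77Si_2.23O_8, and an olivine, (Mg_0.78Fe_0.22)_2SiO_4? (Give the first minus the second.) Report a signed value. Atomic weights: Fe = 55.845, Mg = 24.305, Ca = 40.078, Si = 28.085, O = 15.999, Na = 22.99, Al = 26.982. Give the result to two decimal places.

4.64 percentage points

First mineral: 62.630 g Si in 274.527 g formula = 22.81 wt% Si.
Second mineral: 28.085 g Si in 154.569 g formula = 18.17 wt% Si.
22.81% − 18.17% gives a difference of 4.64 percentage points.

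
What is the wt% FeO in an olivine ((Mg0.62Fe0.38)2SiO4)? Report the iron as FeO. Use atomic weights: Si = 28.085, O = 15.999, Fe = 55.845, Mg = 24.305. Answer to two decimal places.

M((Mg0.62Fe0.38)2SiO4) = 164.661 g/mol; M(FeO) = 71.844 g/mol.
Moles FeO per formula unit = 0.76 Fe ÷ 1 = 0.7600.
FeO fraction = (0.7600 × 71.844) / 164.661 = 54.601/164.661 = 0.3316.

33.16 wt%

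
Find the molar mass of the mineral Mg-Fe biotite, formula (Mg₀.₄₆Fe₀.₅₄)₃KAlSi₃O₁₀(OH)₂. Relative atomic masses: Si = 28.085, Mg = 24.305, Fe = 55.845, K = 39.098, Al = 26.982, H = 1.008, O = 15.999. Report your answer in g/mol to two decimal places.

Mg: 1.38 × 24.305 = 33.5409
Fe: 1.62 × 55.845 = 90.4689
K: 1 × 39.098 = 39.0980
Al: 1 × 26.982 = 26.9820
Si: 3 × 28.085 = 84.2550
O: 12 × 15.999 = 191.9880
H: 2 × 1.008 = 2.0160
Summing the contributions gives the formula mass.

468.35 g/mol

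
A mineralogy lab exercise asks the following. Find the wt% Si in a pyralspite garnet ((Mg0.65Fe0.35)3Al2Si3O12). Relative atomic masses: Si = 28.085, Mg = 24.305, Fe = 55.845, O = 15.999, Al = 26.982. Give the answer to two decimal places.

19.31 wt%

Molar mass of (Mg0.65Fe0.35)3Al2Si3O12: 1.95·24.305 + 1.05·55.845 + 2·26.982 + 3·28.085 + 12·15.999 = 436.239 g/mol.
Mass of Si per formula unit: 3 × 28.085 = 84.255 g.
Weight fraction Si = 84.255 / 436.239 = 0.1931.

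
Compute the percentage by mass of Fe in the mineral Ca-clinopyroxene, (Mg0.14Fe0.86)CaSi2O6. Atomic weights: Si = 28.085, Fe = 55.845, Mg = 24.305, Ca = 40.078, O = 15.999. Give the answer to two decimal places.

19.71 wt%

Formula mass = 0.14×24.305 + 0.86×55.845 + 1×40.078 + 2×28.085 + 6×15.999 = 243.671 g/mol, of which 48.027 g is Fe.
So Fe makes up 48.027/243.671 = 0.1971 of the mass, i.e. 19.71%.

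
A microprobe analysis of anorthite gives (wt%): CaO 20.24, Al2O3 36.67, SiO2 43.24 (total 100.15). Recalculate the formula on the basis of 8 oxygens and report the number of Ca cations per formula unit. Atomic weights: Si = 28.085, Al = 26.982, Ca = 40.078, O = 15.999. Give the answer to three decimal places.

1.003 Ca apfu

20.24 wt% CaO ÷ 56.077 g/mol = 0.36093 mol, giving 0.36093 Ca and 0.36093 O.
36.67 wt% Al2O3 ÷ 101.961 g/mol = 0.35965 mol, giving 0.71930 Al and 1.07895 O.
43.24 wt% SiO2 ÷ 60.083 g/mol = 0.71967 mol, giving 0.71967 Si and 1.43934 O.
Oxygen sums to 2.87922; scaling by 8/2.87922 = 2.77853 puts the formula on 8 O.
Ca: 0.36093 × 2.77853 = 1.003 atoms per formula unit.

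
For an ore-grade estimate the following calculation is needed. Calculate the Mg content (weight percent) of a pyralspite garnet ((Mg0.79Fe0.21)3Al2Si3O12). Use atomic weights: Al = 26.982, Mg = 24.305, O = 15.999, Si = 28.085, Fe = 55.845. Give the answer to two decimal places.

13.62 weight percent

M((Mg0.79Fe0.21)3Al2Si3O12) = 422.992 g/mol.
Mg contributes 2.37 × 24.305 = 57.603 g per mole.
57.603/422.992 = 0.1362 → 13.62%.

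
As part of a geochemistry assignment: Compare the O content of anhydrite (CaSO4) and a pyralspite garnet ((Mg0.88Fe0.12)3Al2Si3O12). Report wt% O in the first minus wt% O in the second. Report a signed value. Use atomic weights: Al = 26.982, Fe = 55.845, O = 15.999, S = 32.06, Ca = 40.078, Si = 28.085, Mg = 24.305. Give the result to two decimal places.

0.69 percentage points

M(CaSO4) = 136.134 g/mol, so wt% O = 63.996/136.134 × 100 = 47.01%.
M((Mg0.88Fe0.12)3Al2Si3O12) = 414.476 g/mol, so wt% O = 191.988/414.476 × 100 = 46.32%.
47.01 − 46.32 = 0.69 pp.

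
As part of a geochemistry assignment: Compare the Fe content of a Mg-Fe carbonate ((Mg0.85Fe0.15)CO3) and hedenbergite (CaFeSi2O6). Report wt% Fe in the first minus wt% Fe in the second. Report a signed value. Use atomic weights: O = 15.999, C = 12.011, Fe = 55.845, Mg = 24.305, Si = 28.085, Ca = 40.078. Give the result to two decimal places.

M((Mg0.85Fe0.15)CO3) = 89.044 g/mol, so wt% Fe = 8.377/89.044 × 100 = 9.41%.
M(CaFeSi2O6) = 248.087 g/mol, so wt% Fe = 55.845/248.087 × 100 = 22.51%.
9.41 − 22.51 = -13.10 pp.

-13.10 percentage points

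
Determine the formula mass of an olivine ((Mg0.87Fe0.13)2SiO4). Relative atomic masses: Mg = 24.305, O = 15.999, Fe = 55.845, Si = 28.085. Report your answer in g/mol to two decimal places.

M = 1.74(24.305) + 0.26(55.845) + 1(28.085) + 4(15.999)

148.89 g/mol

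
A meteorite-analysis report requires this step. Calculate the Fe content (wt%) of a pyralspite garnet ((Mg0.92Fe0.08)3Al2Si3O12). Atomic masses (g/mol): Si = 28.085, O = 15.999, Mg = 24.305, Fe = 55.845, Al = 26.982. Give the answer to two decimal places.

3.26 wt%

Molar mass of (Mg0.92Fe0.08)3Al2Si3O12: 2.76*24.305 + 0.24*55.845 + 2*26.982 + 3*28.085 + 12*15.999 = 410.692 g/mol.
Mass of Fe per formula unit: 0.24 × 55.845 = 13.403 g.
Weight fraction Fe = 13.403 / 410.692 = 0.0326.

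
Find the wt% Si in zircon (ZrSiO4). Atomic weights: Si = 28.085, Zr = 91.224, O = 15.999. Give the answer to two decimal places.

Molar mass of ZrSiO4: 1·91.224 + 1·28.085 + 4·15.999 = 183.305 g/mol.
Mass of Si per formula unit: 1 × 28.085 = 28.085 g.
Weight fraction Si = 28.085 / 183.305 = 0.1532.

15.32 weight percent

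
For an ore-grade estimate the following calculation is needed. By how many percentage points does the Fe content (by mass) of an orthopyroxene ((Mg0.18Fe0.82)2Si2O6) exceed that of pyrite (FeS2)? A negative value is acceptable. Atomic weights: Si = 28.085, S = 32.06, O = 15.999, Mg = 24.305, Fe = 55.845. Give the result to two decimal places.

M((Mg0.18Fe0.82)2Si2O6) = 252.500 g/mol, so wt% Fe = 91.586/252.500 × 100 = 36.27%.
M(FeS2) = 119.965 g/mol, so wt% Fe = 55.845/119.965 × 100 = 46.55%.
36.27 − 46.55 = -10.28 pp.

-10.28 percentage points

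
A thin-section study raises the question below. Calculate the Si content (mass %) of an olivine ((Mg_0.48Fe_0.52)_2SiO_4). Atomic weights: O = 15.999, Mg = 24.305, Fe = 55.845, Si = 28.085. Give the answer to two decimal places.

Molar mass of (Mg_0.48Fe_0.52)_2SiO_4: 0.96*24.305 + 1.04*55.845 + 1*28.085 + 4*15.999 = 173.493 g/mol.
Mass of Si per formula unit: 1 × 28.085 = 28.085 g.
Weight fraction Si = 28.085 / 173.493 = 0.1619.

16.19 mass %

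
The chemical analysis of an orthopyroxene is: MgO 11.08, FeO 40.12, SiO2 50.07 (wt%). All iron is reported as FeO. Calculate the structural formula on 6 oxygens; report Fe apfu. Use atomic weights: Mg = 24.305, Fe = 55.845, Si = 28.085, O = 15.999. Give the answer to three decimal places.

MgO: 11.08/40.304 = 0.27491 mol → 0.27491 mol Mg, 0.27491 mol O.
FeO: 40.12/71.844 = 0.55843 mol → 0.55843 mol Fe, 0.55843 mol O.
SiO2: 50.07/60.083 = 0.83335 mol → 0.83335 mol Si, 1.66670 mol O.
Total oxygen = 2.50004 mol. Normalization factor = 6/2.50004 = 2.39996.
Fe per 6 O = 0.55843 × 2.39996 = 1.340.

1.340 Fe apfu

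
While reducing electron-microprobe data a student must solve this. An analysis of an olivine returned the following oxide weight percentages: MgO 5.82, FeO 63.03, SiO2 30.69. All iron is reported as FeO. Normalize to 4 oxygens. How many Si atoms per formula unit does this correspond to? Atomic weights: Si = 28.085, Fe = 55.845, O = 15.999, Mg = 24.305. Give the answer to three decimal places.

5.82 wt% MgO ÷ 40.304 g/mol = 0.14440 mol, giving 0.14440 Mg and 0.14440 O.
63.03 wt% FeO ÷ 71.844 g/mol = 0.87732 mol, giving 0.87732 Fe and 0.87732 O.
30.69 wt% SiO2 ÷ 60.083 g/mol = 0.51079 mol, giving 0.51079 Si and 1.02158 O.
Oxygen sums to 2.04330; scaling by 4/2.04330 = 1.95762 puts the formula on 4 O.
Si: 0.51079 × 1.95762 = 1.000 atoms per formula unit.

1.000 Si apfu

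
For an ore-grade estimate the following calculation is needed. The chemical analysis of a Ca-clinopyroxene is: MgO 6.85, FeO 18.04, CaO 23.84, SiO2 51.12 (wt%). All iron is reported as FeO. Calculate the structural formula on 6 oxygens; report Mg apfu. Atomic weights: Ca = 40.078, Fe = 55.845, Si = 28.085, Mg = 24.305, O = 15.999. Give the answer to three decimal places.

MgO (M=40.304): mol = 0.16996; Mg = 0.16996, O = 0.16996.
FeO (M=71.844): mol = 0.25110; Fe = 0.25110, O = 0.25110.
CaO (M=56.077): mol = 0.42513; Ca = 0.42513, O = 0.42513.
SiO2 (M=60.083): mol = 0.85082; Si = 0.85082, O = 1.70164.
ΣO = 2.54783; factor = 6/ΣO = 2.35495.
Mg apfu = 0.16996 × 2.35495 = 0.400.

0.400 Mg apfu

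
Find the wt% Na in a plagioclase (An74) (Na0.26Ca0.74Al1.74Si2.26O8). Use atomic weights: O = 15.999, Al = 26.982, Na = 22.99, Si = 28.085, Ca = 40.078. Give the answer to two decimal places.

2.18 mass %

M(Na0.26Ca0.74Al1.74Si2.26O8) = 274.048 g/mol.
Na contributes 0.26 × 22.99 = 5.977 g per mole.
5.977/274.048 = 0.0218 → 2.18%.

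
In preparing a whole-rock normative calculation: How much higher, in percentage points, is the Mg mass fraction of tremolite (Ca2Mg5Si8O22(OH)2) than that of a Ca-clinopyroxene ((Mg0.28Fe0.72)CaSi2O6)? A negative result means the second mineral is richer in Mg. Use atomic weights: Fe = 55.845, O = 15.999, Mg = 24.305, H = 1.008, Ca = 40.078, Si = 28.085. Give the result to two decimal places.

12.12 percentage points

M(Ca2Mg5Si8O22(OH)2) = 812.353 g/mol, so wt% Mg = 121.525/812.353 × 100 = 14.96%.
M((Mg0.28Fe0.72)CaSi2O6) = 239.256 g/mol, so wt% Mg = 6.805/239.256 × 100 = 2.84%.
14.96 − 2.84 = 12.12 pp.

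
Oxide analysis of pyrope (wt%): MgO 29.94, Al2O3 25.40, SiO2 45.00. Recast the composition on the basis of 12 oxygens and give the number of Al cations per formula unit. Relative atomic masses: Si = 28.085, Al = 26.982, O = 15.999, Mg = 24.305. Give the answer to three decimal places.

2.001 Al apfu

MgO: 29.94/40.304 = 0.74285 mol → 0.74285 mol Mg, 0.74285 mol O.
Al2O3: 25.40/101.961 = 0.24911 mol → 0.49822 mol Al, 0.74733 mol O.
SiO2: 45.00/60.083 = 0.74896 mol → 0.74896 mol Si, 1.49792 mol O.
Total oxygen = 2.98810 mol. Normalization factor = 12/2.98810 = 4.01593.
Al per 12 O = 0.49822 × 4.01593 = 2.001.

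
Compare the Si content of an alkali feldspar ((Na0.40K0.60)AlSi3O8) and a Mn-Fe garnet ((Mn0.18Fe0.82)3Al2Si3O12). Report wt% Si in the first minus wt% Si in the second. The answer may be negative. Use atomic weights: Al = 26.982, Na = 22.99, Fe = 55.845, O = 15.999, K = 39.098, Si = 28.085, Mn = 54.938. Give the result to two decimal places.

Si in (Na0.40K0.60)AlSi3O8: molar mass 271.884 g/mol; 3×28.085 = 84.255 g → 30.99 wt%.
Si in (Mn0.18Fe0.82)3Al2Si3O12: molar mass 497.252 g/mol; 3×28.085 = 84.255 g → 16.94 wt%.
Difference = 30.99 − 16.94 = 14.05 percentage points.

14.05 percentage points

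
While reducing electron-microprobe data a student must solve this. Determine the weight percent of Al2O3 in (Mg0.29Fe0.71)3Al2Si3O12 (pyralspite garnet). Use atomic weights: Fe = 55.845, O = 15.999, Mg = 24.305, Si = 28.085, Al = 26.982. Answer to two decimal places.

21.68 wt%

M((Mg0.29Fe0.71)3Al2Si3O12) = 470.302 g/mol; M(Al2O3) = 101.961 g/mol.
Moles Al2O3 per formula unit = 2 Al ÷ 2 = 1.0000.
Al2O3 fraction = (1.0000 × 101.961) / 470.302 = 101.961/470.302 = 0.2168.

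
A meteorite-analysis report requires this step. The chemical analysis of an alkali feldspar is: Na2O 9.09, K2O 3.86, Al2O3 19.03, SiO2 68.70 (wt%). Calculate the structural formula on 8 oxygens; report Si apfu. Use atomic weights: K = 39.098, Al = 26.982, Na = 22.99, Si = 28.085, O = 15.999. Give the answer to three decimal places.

Na2O (M=61.979): mol = 0.14666; Na = 0.29332, O = 0.14666.
K2O (M=94.195): mol = 0.04098; K = 0.08196, O = 0.04098.
Al2O3 (M=101.961): mol = 0.18664; Al = 0.37328, O = 0.55992.
SiO2 (M=60.083): mol = 1.14342; Si = 1.14342, O = 2.28684.
ΣO = 3.03440; factor = 8/ΣO = 2.63644.
Si apfu = 1.14342 × 2.63644 = 3.015.

3.015 Si apfu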